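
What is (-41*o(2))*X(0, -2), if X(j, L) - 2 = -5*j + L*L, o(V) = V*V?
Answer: -984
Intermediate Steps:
o(V) = V²
X(j, L) = 2 + L² - 5*j (X(j, L) = 2 + (-5*j + L*L) = 2 + (-5*j + L²) = 2 + (L² - 5*j) = 2 + L² - 5*j)
(-41*o(2))*X(0, -2) = (-41*2²)*(2 + (-2)² - 5*0) = (-41*4)*(2 + 4 + 0) = -164*6 = -984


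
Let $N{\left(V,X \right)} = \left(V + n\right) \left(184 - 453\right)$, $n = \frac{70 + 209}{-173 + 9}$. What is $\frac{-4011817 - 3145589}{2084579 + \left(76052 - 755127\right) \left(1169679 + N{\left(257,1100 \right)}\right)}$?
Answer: $\frac{391271528}{40872186826223} \approx 9.5731 \cdot 10^{-6}$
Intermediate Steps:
$n = - \frac{279}{164}$ ($n = \frac{279}{-164} = 279 \left(- \frac{1}{164}\right) = - \frac{279}{164} \approx -1.7012$)
$N{\left(V,X \right)} = \frac{75051}{164} - 269 V$ ($N{\left(V,X \right)} = \left(V - \frac{279}{164}\right) \left(184 - 453\right) = \left(- \frac{279}{164} + V\right) \left(-269\right) = \frac{75051}{164} - 269 V$)
$\frac{-4011817 - 3145589}{2084579 + \left(76052 - 755127\right) \left(1169679 + N{\left(257,1100 \right)}\right)} = \frac{-4011817 - 3145589}{2084579 + \left(76052 - 755127\right) \left(1169679 + \left(\frac{75051}{164} - 69133\right)\right)} = - \frac{7157406}{2084579 - 679075 \left(1169679 + \left(\frac{75051}{164} - 69133\right)\right)} = - \frac{7157406}{2084579 - 679075 \left(1169679 - \frac{11262761}{164}\right)} = - \frac{7157406}{2084579 - \frac{122616902349625}{164}} = - \frac{7157406}{- \frac{122616560478669}{164}} = \left(-7157406\right) \left(- \frac{164}{122616560478669}\right) = \frac{391271528}{40872186826223}$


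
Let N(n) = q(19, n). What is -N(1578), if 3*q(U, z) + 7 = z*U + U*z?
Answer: -59957/3 ≈ -19986.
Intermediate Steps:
q(U, z) = -7/3 + 2*U*z/3 (q(U, z) = -7/3 + (z*U + U*z)/3 = -7/3 + (U*z + U*z)/3 = -7/3 + (2*U*z)/3 = -7/3 + 2*U*z/3)
N(n) = -7/3 + 38*n/3 (N(n) = -7/3 + (2/3)*19*n = -7/3 + 38*n/3)
-N(1578) = -(-7/3 + (38/3)*1578) = -(-7/3 + 19988) = -1*59957/3 = -59957/3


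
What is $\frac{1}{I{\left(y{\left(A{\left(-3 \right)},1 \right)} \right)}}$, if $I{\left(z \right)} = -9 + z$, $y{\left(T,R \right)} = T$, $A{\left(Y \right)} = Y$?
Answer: $- \frac{1}{12} \approx -0.083333$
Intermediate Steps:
$\frac{1}{I{\left(y{\left(A{\left(-3 \right)},1 \right)} \right)}} = \frac{1}{-9 - 3} = \frac{1}{-12} = - \frac{1}{12}$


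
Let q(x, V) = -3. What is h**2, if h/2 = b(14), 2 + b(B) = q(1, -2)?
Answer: 100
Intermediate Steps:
b(B) = -5 (b(B) = -2 - 3 = -5)
h = -10 (h = 2*(-5) = -10)
h**2 = (-10)**2 = 100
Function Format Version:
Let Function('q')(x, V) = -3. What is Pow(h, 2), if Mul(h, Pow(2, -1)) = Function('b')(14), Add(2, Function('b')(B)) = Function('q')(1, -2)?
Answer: 100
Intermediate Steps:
Function('b')(B) = -5 (Function('b')(B) = Add(-2, -3) = -5)
h = -10 (h = Mul(2, -5) = -10)
Pow(h, 2) = Pow(-10, 2) = 100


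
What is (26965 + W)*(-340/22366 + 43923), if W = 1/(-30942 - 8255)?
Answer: 519162629097669856/438340051 ≈ 1.1844e+9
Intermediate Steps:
W = -1/39197 (W = 1/(-39197) = -1/39197 ≈ -2.5512e-5)
(26965 + W)*(-340/22366 + 43923) = (26965 - 1/39197)*(-340/22366 + 43923) = 1056947104*(-340*1/22366 + 43923)/39197 = 1056947104*(-170/11183 + 43923)/39197 = (1056947104/39197)*(491190739/11183) = 519162629097669856/438340051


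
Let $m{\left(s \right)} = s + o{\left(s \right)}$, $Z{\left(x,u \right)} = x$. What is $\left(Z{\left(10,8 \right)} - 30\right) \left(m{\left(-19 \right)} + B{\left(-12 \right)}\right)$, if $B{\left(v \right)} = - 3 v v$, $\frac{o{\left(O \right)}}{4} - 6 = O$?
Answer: $10060$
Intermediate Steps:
$o{\left(O \right)} = 24 + 4 O$
$B{\left(v \right)} = - 3 v^{2}$
$m{\left(s \right)} = 24 + 5 s$ ($m{\left(s \right)} = s + \left(24 + 4 s\right) = 24 + 5 s$)
$\left(Z{\left(10,8 \right)} - 30\right) \left(m{\left(-19 \right)} + B{\left(-12 \right)}\right) = \left(10 - 30\right) \left(\left(24 + 5 \left(-19\right)\right) - 3 \left(-12\right)^{2}\right) = - 20 \left(\left(24 - 95\right) - 432\right) = - 20 \left(-71 - 432\right) = \left(-20\right) \left(-503\right) = 10060$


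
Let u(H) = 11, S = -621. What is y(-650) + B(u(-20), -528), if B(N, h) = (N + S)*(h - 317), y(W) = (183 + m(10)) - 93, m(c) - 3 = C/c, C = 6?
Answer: 2577718/5 ≈ 5.1554e+5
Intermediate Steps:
m(c) = 3 + 6/c
y(W) = 468/5 (y(W) = (183 + (3 + 6/10)) - 93 = (183 + (3 + 6*(⅒))) - 93 = (183 + (3 + ⅗)) - 93 = (183 + 18/5) - 93 = 933/5 - 93 = 468/5)
B(N, h) = (-621 + N)*(-317 + h) (B(N, h) = (N - 621)*(h - 317) = (-621 + N)*(-317 + h))
y(-650) + B(u(-20), -528) = 468/5 + (196857 - 621*(-528) - 317*11 + 11*(-528)) = 468/5 + (196857 + 327888 - 3487 - 5808) = 468/5 + 515450 = 2577718/5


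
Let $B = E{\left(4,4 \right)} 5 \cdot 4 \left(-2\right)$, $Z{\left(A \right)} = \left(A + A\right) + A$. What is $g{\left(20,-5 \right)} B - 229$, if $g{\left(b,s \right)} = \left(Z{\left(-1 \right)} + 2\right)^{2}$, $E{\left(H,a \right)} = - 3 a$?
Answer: $251$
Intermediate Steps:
$Z{\left(A \right)} = 3 A$ ($Z{\left(A \right)} = 2 A + A = 3 A$)
$g{\left(b,s \right)} = 1$ ($g{\left(b,s \right)} = \left(3 \left(-1\right) + 2\right)^{2} = \left(-3 + 2\right)^{2} = \left(-1\right)^{2} = 1$)
$B = 480$ ($B = \left(-3\right) 4 \cdot 5 \cdot 4 \left(-2\right) = \left(-12\right) 5 \left(-8\right) = \left(-60\right) \left(-8\right) = 480$)
$g{\left(20,-5 \right)} B - 229 = 1 \cdot 480 - 229 = 480 - 229 = 251$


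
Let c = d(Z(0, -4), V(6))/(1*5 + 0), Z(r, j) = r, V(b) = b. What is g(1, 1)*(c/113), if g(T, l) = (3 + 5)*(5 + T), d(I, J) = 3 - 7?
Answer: -192/565 ≈ -0.33982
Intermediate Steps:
d(I, J) = -4
g(T, l) = 40 + 8*T (g(T, l) = 8*(5 + T) = 40 + 8*T)
c = -⅘ (c = -4/(1*5 + 0) = -4/(5 + 0) = -4/5 = -4*⅕ = -⅘ ≈ -0.80000)
g(1, 1)*(c/113) = (40 + 8*1)*(-⅘/113) = (40 + 8)*(-⅘*1/113) = 48*(-4/565) = -192/565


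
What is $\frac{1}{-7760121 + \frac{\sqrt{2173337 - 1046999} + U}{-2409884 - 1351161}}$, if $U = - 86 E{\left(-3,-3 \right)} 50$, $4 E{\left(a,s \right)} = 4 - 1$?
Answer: $- \frac{18295079541097194150}{141972030927851136062073677} + \frac{3761045 \sqrt{1126338}}{851832185567106816372442062} \approx -1.2886 \cdot 10^{-7}$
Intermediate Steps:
$E{\left(a,s \right)} = \frac{3}{4}$ ($E{\left(a,s \right)} = \frac{4 - 1}{4} = \frac{1}{4} \cdot 3 = \frac{3}{4}$)
$U = -3225$ ($U = \left(-86\right) \frac{3}{4} \cdot 50 = \left(- \frac{129}{2}\right) 50 = -3225$)
$\frac{1}{-7760121 + \frac{\sqrt{2173337 - 1046999} + U}{-2409884 - 1351161}} = \frac{1}{-7760121 + \frac{\sqrt{2173337 - 1046999} - 3225}{-2409884 - 1351161}} = \frac{1}{-7760121 + \frac{\sqrt{1126338} - 3225}{-3761045}} = \frac{1}{-7760121 + \left(-3225 + \sqrt{1126338}\right) \left(- \frac{1}{3761045}\right)} = \frac{1}{-7760121 + \left(\frac{645}{752209} - \frac{\sqrt{1126338}}{3761045}\right)} = \frac{1}{- \frac{5837232856644}{752209} - \frac{\sqrt{1126338}}{3761045}}$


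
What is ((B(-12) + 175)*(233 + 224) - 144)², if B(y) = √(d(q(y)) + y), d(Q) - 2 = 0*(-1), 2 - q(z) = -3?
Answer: 6370900071 + 72965534*I*√10 ≈ 6.3709e+9 + 2.3074e+8*I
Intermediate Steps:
q(z) = 5 (q(z) = 2 - 1*(-3) = 2 + 3 = 5)
d(Q) = 2 (d(Q) = 2 + 0*(-1) = 2 + 0 = 2)
B(y) = √(2 + y)
((B(-12) + 175)*(233 + 224) - 144)² = ((√(2 - 12) + 175)*(233 + 224) - 144)² = ((√(-10) + 175)*457 - 144)² = ((I*√10 + 175)*457 - 144)² = ((175 + I*√10)*457 - 144)² = ((79975 + 457*I*√10) - 144)² = (79831 + 457*I*√10)²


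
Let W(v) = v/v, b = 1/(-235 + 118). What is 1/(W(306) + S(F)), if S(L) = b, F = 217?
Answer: 117/116 ≈ 1.0086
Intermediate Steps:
b = -1/117 (b = 1/(-117) = -1/117 ≈ -0.0085470)
S(L) = -1/117
W(v) = 1
1/(W(306) + S(F)) = 1/(1 - 1/117) = 1/(116/117) = 117/116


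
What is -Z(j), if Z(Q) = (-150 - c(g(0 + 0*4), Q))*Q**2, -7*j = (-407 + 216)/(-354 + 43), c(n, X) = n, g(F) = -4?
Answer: 5326226/4739329 ≈ 1.1238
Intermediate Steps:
j = -191/2177 (j = -(-407 + 216)/(7*(-354 + 43)) = -(-191)/(7*(-311)) = -(-191)*(-1)/(7*311) = -1/7*191/311 = -191/2177 ≈ -0.087735)
Z(Q) = -146*Q**2 (Z(Q) = (-150 - 1*(-4))*Q**2 = (-150 + 4)*Q**2 = -146*Q**2)
-Z(j) = -(-146)*(-191/2177)**2 = -(-146)*36481/4739329 = -1*(-5326226/4739329) = 5326226/4739329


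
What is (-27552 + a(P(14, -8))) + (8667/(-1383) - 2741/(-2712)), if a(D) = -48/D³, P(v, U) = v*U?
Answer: -378155726149819/13722546432 ≈ -27557.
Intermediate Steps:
P(v, U) = U*v
a(D) = -48/D³
(-27552 + a(P(14, -8))) + (8667/(-1383) - 2741/(-2712)) = (-27552 - 48/(-8*14)³) + (8667/(-1383) - 2741/(-2712)) = (-27552 - 48/(-112)³) + (8667*(-1/1383) - 2741*(-1/2712)) = (-27552 - 48*(-1/1404928)) + (-2889/461 + 2741/2712) = (-27552 + 3/87808) - 6571367/1250232 = -2419286013/87808 - 6571367/1250232 = -378155726149819/13722546432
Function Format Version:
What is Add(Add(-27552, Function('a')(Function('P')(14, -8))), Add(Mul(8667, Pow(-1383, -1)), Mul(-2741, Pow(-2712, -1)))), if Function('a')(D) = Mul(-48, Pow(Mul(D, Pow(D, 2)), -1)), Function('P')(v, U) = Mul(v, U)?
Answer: Rational(-378155726149819, 13722546432) ≈ -27557.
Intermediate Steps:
Function('P')(v, U) = Mul(U, v)
Function('a')(D) = Mul(-48, Pow(D, -3)) (Function('a')(D) = Mul(-48, Pow(Pow(D, 3), -1)) = Mul(-48, Pow(D, -3)))
Add(Add(-27552, Function('a')(Function('P')(14, -8))), Add(Mul(8667, Pow(-1383, -1)), Mul(-2741, Pow(-2712, -1)))) = Add(Add(-27552, Mul(-48, Pow(Mul(-8, 14), -3))), Add(Mul(8667, Pow(-1383, -1)), Mul(-2741, Pow(-2712, -1)))) = Add(Add(-27552, Mul(-48, Pow(-112, -3))), Add(Mul(8667, Rational(-1, 1383)), Mul(-2741, Rational(-1, 2712)))) = Add(Add(-27552, Mul(-48, Rational(-1, 1404928))), Add(Rational(-2889, 461), Rational(2741, 2712))) = Add(Add(-27552, Rational(3, 87808)), Rational(-6571367, 1250232)) = Add(Rational(-2419286013, 87808), Rational(-6571367, 1250232)) = Rational(-378155726149819, 13722546432)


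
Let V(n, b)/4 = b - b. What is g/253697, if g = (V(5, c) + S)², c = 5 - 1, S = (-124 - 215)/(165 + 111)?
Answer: 12769/2147291408 ≈ 5.9466e-6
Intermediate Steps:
S = -113/92 (S = -339/276 = -339*1/276 = -113/92 ≈ -1.2283)
c = 4
V(n, b) = 0 (V(n, b) = 4*(b - b) = 4*0 = 0)
g = 12769/8464 (g = (0 - 113/92)² = (-113/92)² = 12769/8464 ≈ 1.5086)
g/253697 = (12769/8464)/253697 = (12769/8464)*(1/253697) = 12769/2147291408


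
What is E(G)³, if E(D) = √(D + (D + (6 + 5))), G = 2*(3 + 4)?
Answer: 39*√39 ≈ 243.55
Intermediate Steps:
G = 14 (G = 2*7 = 14)
E(D) = √(11 + 2*D) (E(D) = √(D + (D + 11)) = √(D + (11 + D)) = √(11 + 2*D))
E(G)³ = (√(11 + 2*14))³ = (√(11 + 28))³ = (√39)³ = 39*√39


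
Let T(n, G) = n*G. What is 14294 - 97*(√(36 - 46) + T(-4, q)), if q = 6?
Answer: 16622 - 97*I*√10 ≈ 16622.0 - 306.74*I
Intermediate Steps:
T(n, G) = G*n
14294 - 97*(√(36 - 46) + T(-4, q)) = 14294 - 97*(√(36 - 46) + 6*(-4)) = 14294 - 97*(√(-10) - 24) = 14294 - 97*(I*√10 - 24) = 14294 - 97*(-24 + I*√10) = 14294 + (2328 - 97*I*√10) = 16622 - 97*I*√10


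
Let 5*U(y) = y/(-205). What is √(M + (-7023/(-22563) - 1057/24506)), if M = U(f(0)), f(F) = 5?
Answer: √375815373615680145270/37783473330 ≈ 0.51308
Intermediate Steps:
U(y) = -y/1025 (U(y) = (y/(-205))/5 = (y*(-1/205))/5 = (-y/205)/5 = -y/1025)
M = -1/205 (M = -1/1025*5 = -1/205 ≈ -0.0048781)
√(M + (-7023/(-22563) - 1057/24506)) = √(-1/205 + (-7023/(-22563) - 1057/24506)) = √(-1/205 + (-7023*(-1/22563) - 1057*1/24506)) = √(-1/205 + (2341/7521 - 1057/24506)) = √(-1/205 + 49418849/184309626) = √(9946554419/37783473330) = √375815373615680145270/37783473330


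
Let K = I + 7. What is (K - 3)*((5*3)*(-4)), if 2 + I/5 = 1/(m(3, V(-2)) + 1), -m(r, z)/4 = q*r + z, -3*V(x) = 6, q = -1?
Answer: 2420/7 ≈ 345.71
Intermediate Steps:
V(x) = -2 (V(x) = -⅓*6 = -2)
m(r, z) = -4*z + 4*r (m(r, z) = -4*(-r + z) = -4*(z - r) = -4*z + 4*r)
I = -205/21 (I = -10 + 5/((-4*(-2) + 4*3) + 1) = -10 + 5/((8 + 12) + 1) = -10 + 5/(20 + 1) = -10 + 5/21 = -205/21 ≈ -9.7619)
K = -58/21 (K = -205/21 + 7 = -58/21 ≈ -2.7619)
(K - 3)*((5*3)*(-4)) = (-58/21 - 3)*((5*3)*(-4)) = -605*(-4)/7 = -121/21*(-60) = 2420/7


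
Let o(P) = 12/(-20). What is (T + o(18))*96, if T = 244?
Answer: 116832/5 ≈ 23366.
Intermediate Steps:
o(P) = -⅗ (o(P) = 12*(-1/20) = -⅗)
(T + o(18))*96 = (244 - ⅗)*96 = (1217/5)*96 = 116832/5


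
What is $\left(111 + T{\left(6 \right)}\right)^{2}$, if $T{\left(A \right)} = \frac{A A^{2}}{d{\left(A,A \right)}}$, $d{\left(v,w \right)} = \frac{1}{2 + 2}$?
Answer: $950625$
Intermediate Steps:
$d{\left(v,w \right)} = \frac{1}{4}$
$T{\left(A \right)} = 4 A^{3}$ ($T{\left(A \right)} = A A^{2} \frac{1}{\frac{1}{4}} = A^{3} \cdot 4 = 4 A^{3}$)
$\left(111 + T{\left(6 \right)}\right)^{2} = \left(111 + 4 \cdot 6^{3}\right)^{2} = \left(111 + 4 \cdot 216\right)^{2} = \left(111 + 864\right)^{2} = 975^{2} = 950625$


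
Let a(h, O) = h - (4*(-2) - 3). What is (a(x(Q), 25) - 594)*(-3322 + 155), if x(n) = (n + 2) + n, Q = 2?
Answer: 1827359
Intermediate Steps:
x(n) = 2 + 2*n (x(n) = (2 + n) + n = 2 + 2*n)
a(h, O) = 11 + h (a(h, O) = h - (-8 - 3) = h - 1*(-11) = h + 11 = 11 + h)
(a(x(Q), 25) - 594)*(-3322 + 155) = ((11 + (2 + 2*2)) - 594)*(-3322 + 155) = ((11 + (2 + 4)) - 594)*(-3167) = ((11 + 6) - 594)*(-3167) = (17 - 594)*(-3167) = -577*(-3167) = 1827359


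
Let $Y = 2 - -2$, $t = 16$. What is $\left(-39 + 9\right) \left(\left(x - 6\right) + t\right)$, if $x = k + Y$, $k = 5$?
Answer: $-570$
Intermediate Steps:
$Y = 4$ ($Y = 2 + 2 = 4$)
$x = 9$ ($x = 5 + 4 = 9$)
$\left(-39 + 9\right) \left(\left(x - 6\right) + t\right) = \left(-39 + 9\right) \left(\left(9 - 6\right) + 16\right) = - 30 \left(3 + 16\right) = \left(-30\right) 19 = -570$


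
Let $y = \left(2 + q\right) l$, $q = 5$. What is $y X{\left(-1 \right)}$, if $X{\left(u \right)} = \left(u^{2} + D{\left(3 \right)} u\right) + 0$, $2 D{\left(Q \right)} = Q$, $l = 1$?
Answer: $- \frac{7}{2} \approx -3.5$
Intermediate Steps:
$D{\left(Q \right)} = \frac{Q}{2}$
$X{\left(u \right)} = u^{2} + \frac{3 u}{2}$ ($X{\left(u \right)} = \left(u^{2} + \frac{1}{2} \cdot 3 u\right) + 0 = \left(u^{2} + \frac{3 u}{2}\right) + 0 = u^{2} + \frac{3 u}{2}$)
$y = 7$ ($y = \left(2 + 5\right) 1 = 7 \cdot 1 = 7$)
$y X{\left(-1 \right)} = 7 \cdot \frac{1}{2} \left(-1\right) \left(3 + 2 \left(-1\right)\right) = 7 \cdot \frac{1}{2} \left(-1\right) \left(3 - 2\right) = 7 \cdot \frac{1}{2} \left(-1\right) 1 = 7 \left(- \frac{1}{2}\right) = - \frac{7}{2}$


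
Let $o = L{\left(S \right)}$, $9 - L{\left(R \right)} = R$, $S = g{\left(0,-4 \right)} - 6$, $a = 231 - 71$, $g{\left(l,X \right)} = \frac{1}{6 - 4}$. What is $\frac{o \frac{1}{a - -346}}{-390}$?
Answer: $- \frac{29}{394680} \approx -7.3477 \cdot 10^{-5}$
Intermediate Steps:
$g{\left(l,X \right)} = \frac{1}{2}$
$a = 160$ ($a = 231 - 71 = 160$)
$S = - \frac{11}{2}$ ($S = \frac{1}{2} - 6 = - \frac{11}{2} \approx -5.5$)
$L{\left(R \right)} = 9 - R$
$o = \frac{29}{2}$ ($o = 9 - - \frac{11}{2} = 9 + \frac{11}{2} = \frac{29}{2} \approx 14.5$)
$\frac{o \frac{1}{a - -346}}{-390} = \frac{\frac{29}{2} \frac{1}{160 - -346}}{-390} = \frac{29}{2 \left(160 + 346\right)} \left(- \frac{1}{390}\right) = \frac{29}{2 \cdot 506} \left(- \frac{1}{390}\right) = \frac{29}{2} \cdot \frac{1}{506} \left(- \frac{1}{390}\right) = \frac{29}{1012} \left(- \frac{1}{390}\right) = - \frac{29}{394680}$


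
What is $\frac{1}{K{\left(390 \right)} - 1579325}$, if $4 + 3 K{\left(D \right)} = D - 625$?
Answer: $- \frac{3}{4738214} \approx -6.3315 \cdot 10^{-7}$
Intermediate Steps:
$K{\left(D \right)} = - \frac{629}{3} + \frac{D}{3}$ ($K{\left(D \right)} = - \frac{4}{3} + \frac{D - 625}{3} = - \frac{4}{3} + \frac{-625 + D}{3} = - \frac{4}{3} + \left(- \frac{625}{3} + \frac{D}{3}\right) = - \frac{629}{3} + \frac{D}{3}$)
$\frac{1}{K{\left(390 \right)} - 1579325} = \frac{1}{\left(- \frac{629}{3} + \frac{1}{3} \cdot 390\right) - 1579325} = \frac{1}{\left(- \frac{629}{3} + 130\right) - 1579325} = \frac{1}{- \frac{239}{3} - 1579325} = \frac{1}{- \frac{4738214}{3}} = - \frac{3}{4738214}$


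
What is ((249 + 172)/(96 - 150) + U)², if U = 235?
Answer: 150528361/2916 ≈ 51622.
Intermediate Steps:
((249 + 172)/(96 - 150) + U)² = ((249 + 172)/(96 - 150) + 235)² = (421/(-54) + 235)² = (421*(-1/54) + 235)² = (-421/54 + 235)² = (12269/54)² = 150528361/2916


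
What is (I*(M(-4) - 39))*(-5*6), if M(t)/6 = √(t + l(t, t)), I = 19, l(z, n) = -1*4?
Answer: 22230 - 6840*I*√2 ≈ 22230.0 - 9673.2*I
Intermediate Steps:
l(z, n) = -4
M(t) = 6*√(-4 + t) (M(t) = 6*√(t - 4) = 6*√(-4 + t))
(I*(M(-4) - 39))*(-5*6) = (19*(6*√(-4 - 4) - 39))*(-5*6) = (19*(6*√(-8) - 39))*(-30) = (19*(6*(2*I*√2) - 39))*(-30) = (19*(12*I*√2 - 39))*(-30) = (19*(-39 + 12*I*√2))*(-30) = (-741 + 228*I*√2)*(-30) = 22230 - 6840*I*√2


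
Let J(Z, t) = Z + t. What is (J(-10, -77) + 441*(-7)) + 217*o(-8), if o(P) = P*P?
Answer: 10714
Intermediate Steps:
o(P) = P²
(J(-10, -77) + 441*(-7)) + 217*o(-8) = ((-10 - 77) + 441*(-7)) + 217*(-8)² = (-87 - 3087) + 217*64 = -3174 + 13888 = 10714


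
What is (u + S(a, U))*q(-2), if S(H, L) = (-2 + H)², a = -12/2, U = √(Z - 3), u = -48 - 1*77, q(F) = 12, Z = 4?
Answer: -732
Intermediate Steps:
u = -125 (u = -48 - 77 = -125)
U = 1 (U = √(4 - 3) = √1 = 1)
a = -6 (a = -12*½ = -6)
(u + S(a, U))*q(-2) = (-125 + (-2 - 6)²)*12 = (-125 + (-8)²)*12 = (-125 + 64)*12 = -61*12 = -732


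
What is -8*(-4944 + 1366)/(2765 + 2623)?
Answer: 7156/1347 ≈ 5.3125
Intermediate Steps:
-8*(-4944 + 1366)/(2765 + 2623) = -(-28624)/5388 = -8*(-1789/2694) = 7156/1347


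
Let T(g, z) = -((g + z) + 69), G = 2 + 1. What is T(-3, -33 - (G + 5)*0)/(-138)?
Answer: 11/46 ≈ 0.23913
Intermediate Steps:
G = 3
T(g, z) = -69 - g - z (T(g, z) = -(69 + g + z) = -69 - g - z)
T(-3, -33 - (G + 5)*0)/(-138) = (-69 - 1*(-3) - (-33 - (3 + 5)*0))/(-138) = (-69 + 3 - (-33 - 8*0))*(-1/138) = (-69 + 3 - (-33 - 1*0))*(-1/138) = (-69 + 3 - (-33 + 0))*(-1/138) = (-69 + 3 - 1*(-33))*(-1/138) = (-69 + 3 + 33)*(-1/138) = -33*(-1/138) = 11/46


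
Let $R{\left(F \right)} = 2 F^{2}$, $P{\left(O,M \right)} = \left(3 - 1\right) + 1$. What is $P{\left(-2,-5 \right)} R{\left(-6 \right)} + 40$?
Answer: $256$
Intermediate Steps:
$P{\left(O,M \right)} = 3$ ($P{\left(O,M \right)} = 2 + 1 = 3$)
$P{\left(-2,-5 \right)} R{\left(-6 \right)} + 40 = 3 \cdot 2 \left(-6\right)^{2} + 40 = 3 \cdot 2 \cdot 36 + 40 = 3 \cdot 72 + 40 = 216 + 40 = 256$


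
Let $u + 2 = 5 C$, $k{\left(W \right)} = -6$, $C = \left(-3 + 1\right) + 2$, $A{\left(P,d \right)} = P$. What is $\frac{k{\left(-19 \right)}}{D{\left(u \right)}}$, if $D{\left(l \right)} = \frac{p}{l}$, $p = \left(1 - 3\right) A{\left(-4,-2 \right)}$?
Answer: $\frac{3}{2} \approx 1.5$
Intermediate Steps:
$p = 8$ ($p = \left(1 - 3\right) \left(-4\right) = \left(-2\right) \left(-4\right) = 8$)
$C = 0$ ($C = -2 + 2 = 0$)
$u = -2$ ($u = -2 + 5 \cdot 0 = -2 + 0 = -2$)
$D{\left(l \right)} = \frac{8}{l}$
$\frac{k{\left(-19 \right)}}{D{\left(u \right)}} = - \frac{6}{8 \frac{1}{-2}} = - \frac{6}{8 \left(- \frac{1}{2}\right)} = - \frac{6}{-4} = \left(-6\right) \left(- \frac{1}{4}\right) = \frac{3}{2}$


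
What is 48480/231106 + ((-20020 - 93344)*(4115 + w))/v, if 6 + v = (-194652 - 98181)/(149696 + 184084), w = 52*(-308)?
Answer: -1927242602969332320/9824200507 ≈ -1.9617e+8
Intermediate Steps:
w = -16016
v = -765171/111260 (v = -6 + (-194652 - 98181)/(149696 + 184084) = -6 - 292833/333780 = -6 - 292833*1/333780 = -6 - 97611/111260 = -765171/111260 ≈ -6.8773)
48480/231106 + ((-20020 - 93344)*(4115 + w))/v = 48480/231106 + ((-20020 - 93344)*(4115 - 16016))/(-765171/111260) = 48480*(1/231106) - 113364*(-11901)*(-111260/765171) = 24240/115553 + 1349144964*(-111260/765171) = 24240/115553 - 16678429854960/85019 = -1927242602969332320/9824200507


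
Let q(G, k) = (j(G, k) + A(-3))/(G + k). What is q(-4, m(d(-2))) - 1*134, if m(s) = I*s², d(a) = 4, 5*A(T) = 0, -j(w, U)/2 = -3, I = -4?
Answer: -4559/34 ≈ -134.09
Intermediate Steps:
j(w, U) = 6 (j(w, U) = -2*(-3) = 6)
A(T) = 0 (A(T) = (⅕)*0 = 0)
m(s) = -4*s²
q(G, k) = 6/(G + k) (q(G, k) = (6 + 0)/(G + k) = 6/(G + k))
q(-4, m(d(-2))) - 1*134 = 6/(-4 - 4*4²) - 1*134 = 6/(-4 - 4*16) - 134 = 6/(-4 - 64) - 134 = 6/(-68) - 134 = 6*(-1/68) - 134 = -3/34 - 134 = -4559/34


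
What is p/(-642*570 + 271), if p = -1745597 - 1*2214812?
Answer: 3960409/365669 ≈ 10.831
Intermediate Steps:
p = -3960409 (p = -1745597 - 2214812 = -3960409)
p/(-642*570 + 271) = -3960409/(-642*570 + 271) = -3960409/(-365940 + 271) = -3960409/(-365669) = -3960409*(-1/365669) = 3960409/365669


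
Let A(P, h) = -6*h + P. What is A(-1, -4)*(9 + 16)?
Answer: 575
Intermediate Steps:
A(P, h) = P - 6*h
A(-1, -4)*(9 + 16) = (-1 - 6*(-4))*(9 + 16) = (-1 + 24)*25 = 23*25 = 575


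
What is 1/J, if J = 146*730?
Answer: 1/106580 ≈ 9.3826e-6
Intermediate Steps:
J = 106580
1/J = 1/106580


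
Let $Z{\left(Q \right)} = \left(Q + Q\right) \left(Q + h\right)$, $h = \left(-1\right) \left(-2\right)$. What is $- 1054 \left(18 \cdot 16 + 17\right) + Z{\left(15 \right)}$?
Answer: $-320960$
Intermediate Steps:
$h = 2$
$Z{\left(Q \right)} = 2 Q \left(2 + Q\right)$ ($Z{\left(Q \right)} = \left(Q + Q\right) \left(Q + 2\right) = 2 Q \left(2 + Q\right)$)
$- 1054 \left(18 \cdot 16 + 17\right) + Z{\left(15 \right)} = - 1054 \left(18 \cdot 16 + 17\right) + 2 \cdot 15 \left(2 + 15\right) = - 1054 \left(288 + 17\right) + 2 \cdot 15 \cdot 17 = \left(-1054\right) 305 + 510 = -321470 + 510 = -320960$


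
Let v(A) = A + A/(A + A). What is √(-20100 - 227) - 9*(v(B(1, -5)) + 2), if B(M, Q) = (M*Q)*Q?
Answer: -495/2 + I*√20327 ≈ -247.5 + 142.57*I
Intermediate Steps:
B(M, Q) = M*Q²
v(A) = ½ + A (v(A) = A + A/((2*A)) = A + (1/(2*A))*A = A + ½ = ½ + A)
√(-20100 - 227) - 9*(v(B(1, -5)) + 2) = √(-20100 - 227) - 9*((½ + 1*(-5)²) + 2) = √(-20327) - 9*((½ + 1*25) + 2) = I*√20327 - 9*((½ + 25) + 2) = I*√20327 - 9*(51/2 + 2) = I*√20327 - 9*55/2 = I*√20327 - 1*495/2 = I*√20327 - 495/2 = -495/2 + I*√20327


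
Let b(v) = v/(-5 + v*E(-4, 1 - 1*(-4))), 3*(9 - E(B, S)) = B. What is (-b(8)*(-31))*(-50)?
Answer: -37200/233 ≈ -159.66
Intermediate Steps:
E(B, S) = 9 - B/3
b(v) = v/(-5 + 31*v/3) (b(v) = v/(-5 + v*(9 - ⅓*(-4))) = v/(-5 + v*(9 + 4/3)) = v/(-5 + v*(31/3)) = v/(-5 + 31*v/3))
(-b(8)*(-31))*(-50) = (-3*8/(-15 + 31*8)*(-31))*(-50) = (-3*8/(-15 + 248)*(-31))*(-50) = (-3*8/233*(-31))*(-50) = (-1*24/233*(-31))*(-50) = -24/233*(-31)*(-50) = (744/233)*(-50) = -37200/233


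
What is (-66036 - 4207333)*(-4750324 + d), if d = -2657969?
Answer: 31658369649117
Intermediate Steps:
(-66036 - 4207333)*(-4750324 + d) = (-66036 - 4207333)*(-4750324 - 2657969) = -4273369*(-7408293) = 31658369649117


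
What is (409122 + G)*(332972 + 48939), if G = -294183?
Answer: 43896468429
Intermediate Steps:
(409122 + G)*(332972 + 48939) = (409122 - 294183)*(332972 + 48939) = 114939*381911 = 43896468429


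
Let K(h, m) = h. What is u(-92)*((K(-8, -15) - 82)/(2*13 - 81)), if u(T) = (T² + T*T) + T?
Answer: 303048/11 ≈ 27550.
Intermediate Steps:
u(T) = T + 2*T² (u(T) = (T² + T²) + T = 2*T² + T = T + 2*T²)
u(-92)*((K(-8, -15) - 82)/(2*13 - 81)) = (-92*(1 + 2*(-92)))*((-8 - 82)/(2*13 - 81)) = (-92*(1 - 184))*(-90/(26 - 81)) = (-92*(-183))*(-90/(-55)) = 16836*(-90*(-1/55)) = 16836*(18/11) = 303048/11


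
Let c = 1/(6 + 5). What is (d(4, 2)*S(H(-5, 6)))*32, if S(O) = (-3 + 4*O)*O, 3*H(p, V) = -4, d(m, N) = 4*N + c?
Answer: 284800/99 ≈ 2876.8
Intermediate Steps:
c = 1/11 ≈ 0.090909
d(m, N) = 1/11 + 4*N (d(m, N) = 4*N + 1/11 = 1/11 + 4*N)
H(p, V) = -4/3 (H(p, V) = (⅓)*(-4) = -4/3)
S(O) = O*(-3 + 4*O)
(d(4, 2)*S(H(-5, 6)))*32 = ((1/11 + 4*2)*(-4*(-3 + 4*(-4/3))/3))*32 = ((1/11 + 8)*(-4*(-3 - 16/3)/3))*32 = (89*(-4/3*(-25/3))/11)*32 = ((89/11)*(100/9))*32 = (8900/99)*32 = 284800/99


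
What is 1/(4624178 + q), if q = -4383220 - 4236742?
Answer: -1/3995784 ≈ -2.5026e-7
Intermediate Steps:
q = -8619962
1/(4624178 + q) = 1/(4624178 - 8619962) = 1/(-3995784) = -1/3995784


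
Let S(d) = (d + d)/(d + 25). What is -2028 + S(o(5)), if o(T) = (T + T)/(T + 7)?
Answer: -62866/31 ≈ -2027.9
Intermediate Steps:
o(T) = 2*T/(7 + T) (o(T) = (2*T)/(7 + T) = 2*T/(7 + T))
S(d) = 2*d/(25 + d) (S(d) = (2*d)/(25 + d) = 2*d/(25 + d))
-2028 + S(o(5)) = -2028 + 2*(2*5/(7 + 5))/(25 + 2*5/(7 + 5)) = -2028 + 2*(2*5/12)/(25 + 2*5/12) = -2028 + 2*(2*5*(1/12))/(25 + 2*5*(1/12)) = -2028 + 2*(5/6)/(25 + 5/6) = -2028 + 2*(5/6)/(155/6) = -2028 + 2*(5/6)*(6/155) = -2028 + 2/31 = -62866/31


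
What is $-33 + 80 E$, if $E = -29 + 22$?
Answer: $-593$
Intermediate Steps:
$E = -7$
$-33 + 80 E = -33 + 80 \left(-7\right) = -33 - 560 = -593$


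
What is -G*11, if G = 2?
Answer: -22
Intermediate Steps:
-G*11 = -1*2*11 = -2*11 = -22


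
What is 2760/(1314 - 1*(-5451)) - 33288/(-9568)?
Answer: 2096675/539396 ≈ 3.8871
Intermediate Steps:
2760/(1314 - 1*(-5451)) - 33288/(-9568) = 2760/(1314 + 5451) - 33288*(-1/9568) = 2760/6765 + 4161/1196 = 2760*(1/6765) + 4161/1196 = 184/451 + 4161/1196 = 2096675/539396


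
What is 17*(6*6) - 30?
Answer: 582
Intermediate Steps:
17*(6*6) - 30 = 17*36 - 30 = 612 - 30 = 582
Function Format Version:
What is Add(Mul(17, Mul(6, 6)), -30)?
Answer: 582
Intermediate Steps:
Add(Mul(17, Mul(6, 6)), -30) = Add(Mul(17, 36), -30) = Add(612, -30) = 582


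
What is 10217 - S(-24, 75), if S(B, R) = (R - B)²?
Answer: 416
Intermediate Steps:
10217 - S(-24, 75) = 10217 - (-24 - 1*75)² = 10217 - (-24 - 75)² = 10217 - 1*(-99)² = 10217 - 1*9801 = 10217 - 9801 = 416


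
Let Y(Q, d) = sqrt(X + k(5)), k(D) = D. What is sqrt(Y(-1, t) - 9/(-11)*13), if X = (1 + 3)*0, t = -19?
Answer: sqrt(1287 + 121*sqrt(5))/11 ≈ 3.5878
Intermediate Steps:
X = 0 (X = 4*0 = 0)
Y(Q, d) = sqrt(5) (Y(Q, d) = sqrt(0 + 5) = sqrt(5))
sqrt(Y(-1, t) - 9/(-11)*13) = sqrt(sqrt(5) - 9/(-11)*13) = sqrt(sqrt(5) - 9*(-1/11)*13) = sqrt(sqrt(5) + (9/11)*13) = sqrt(sqrt(5) + 117/11) = sqrt(117/11 + sqrt(5))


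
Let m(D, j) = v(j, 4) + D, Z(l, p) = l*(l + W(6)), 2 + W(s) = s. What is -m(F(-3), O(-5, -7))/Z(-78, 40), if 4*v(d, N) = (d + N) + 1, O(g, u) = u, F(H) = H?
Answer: 7/11544 ≈ 0.00060638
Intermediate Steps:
W(s) = -2 + s
v(d, N) = ¼ + N/4 + d/4 (v(d, N) = ((d + N) + 1)/4 = ((N + d) + 1)/4 = (1 + N + d)/4 = ¼ + N/4 + d/4)
Z(l, p) = l*(4 + l) (Z(l, p) = l*(l + (-2 + 6)) = l*(l + 4) = l*(4 + l))
m(D, j) = 5/4 + D + j/4 (m(D, j) = (¼ + (¼)*4 + j/4) + D = (¼ + 1 + j/4) + D = (5/4 + j/4) + D = 5/4 + D + j/4)
-m(F(-3), O(-5, -7))/Z(-78, 40) = -(5/4 - 3 + (¼)*(-7))/((-78*(4 - 78))) = -(5/4 - 3 - 7/4)/((-78*(-74))) = -(-7)/(2*5772) = -1*(-7/11544) = 7/11544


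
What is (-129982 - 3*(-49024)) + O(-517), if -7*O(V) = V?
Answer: 120147/7 ≈ 17164.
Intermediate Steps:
O(V) = -V/7
(-129982 - 3*(-49024)) + O(-517) = (-129982 - 3*(-49024)) - ⅐*(-517) = (-129982 + 147072) + 517/7 = 17090 + 517/7 = 120147/7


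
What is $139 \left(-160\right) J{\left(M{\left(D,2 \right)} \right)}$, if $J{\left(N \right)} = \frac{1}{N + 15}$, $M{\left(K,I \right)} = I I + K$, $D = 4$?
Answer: $- \frac{22240}{23} \approx -966.96$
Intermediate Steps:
$M{\left(K,I \right)} = K + I^{2}$ ($M{\left(K,I \right)} = I^{2} + K = K + I^{2}$)
$J{\left(N \right)} = \frac{1}{15 + N}$
$139 \left(-160\right) J{\left(M{\left(D,2 \right)} \right)} = \frac{139 \left(-160\right)}{15 + \left(4 + 2^{2}\right)} = - \frac{22240}{15 + \left(4 + 4\right)} = - \frac{22240}{15 + 8} = - \frac{22240}{23}$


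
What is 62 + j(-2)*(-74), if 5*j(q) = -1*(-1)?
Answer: 236/5 ≈ 47.200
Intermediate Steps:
j(q) = ⅕ (j(q) = (-1*(-1))/5 = (⅕)*1 = ⅕)
62 + j(-2)*(-74) = 62 + (⅕)*(-74) = 62 - 74/5 = 236/5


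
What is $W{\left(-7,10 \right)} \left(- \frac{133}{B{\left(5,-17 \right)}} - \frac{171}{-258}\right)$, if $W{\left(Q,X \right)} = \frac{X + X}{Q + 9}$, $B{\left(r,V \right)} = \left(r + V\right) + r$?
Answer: $\frac{8455}{43} \approx 196.63$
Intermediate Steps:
$B{\left(r,V \right)} = V + 2 r$ ($B{\left(r,V \right)} = \left(V + r\right) + r = V + 2 r$)
$W{\left(Q,X \right)} = \frac{2 X}{9 + Q}$
$W{\left(-7,10 \right)} \left(- \frac{133}{B{\left(5,-17 \right)}} - \frac{171}{-258}\right) = 2 \cdot 10 \frac{1}{9 - 7} \left(- \frac{133}{-17 + 2 \cdot 5} - \frac{171}{-258}\right) = 2 \cdot 10 \cdot \frac{1}{2} \left(- \frac{133}{-17 + 10} - - \frac{57}{86}\right) = 2 \cdot 10 \cdot \frac{1}{2} \left(- \frac{133}{-7} + \frac{57}{86}\right) = 10 \left(\left(-133\right) \left(- \frac{1}{7}\right) + \frac{57}{86}\right) = 10 \left(19 + \frac{57}{86}\right) = 10 \cdot \frac{1691}{86} = \frac{8455}{43}$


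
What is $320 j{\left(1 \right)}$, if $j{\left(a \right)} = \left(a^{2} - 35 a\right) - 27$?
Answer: $-19520$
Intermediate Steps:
$j{\left(a \right)} = -27 + a^{2} - 35 a$
$320 j{\left(1 \right)} = 320 \left(-27 + 1^{2} - 35\right) = 320 \left(-27 + 1 - 35\right) = 320 \left(-61\right) = -19520$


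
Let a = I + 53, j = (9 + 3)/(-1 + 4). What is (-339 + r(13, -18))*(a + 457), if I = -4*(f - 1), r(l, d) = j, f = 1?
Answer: -170850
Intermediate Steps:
j = 4 (j = 12/3 = 12*(1/3) = 4)
r(l, d) = 4
I = 0 (I = -4*(1 - 1) = -4*0 = 0)
a = 53 (a = 0 + 53 = 53)
(-339 + r(13, -18))*(a + 457) = (-339 + 4)*(53 + 457) = -335*510 = -170850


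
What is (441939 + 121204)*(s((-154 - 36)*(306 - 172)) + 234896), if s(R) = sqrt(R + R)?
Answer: 132280038128 + 1126286*I*sqrt(12730) ≈ 1.3228e+11 + 1.2708e+8*I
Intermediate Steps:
s(R) = sqrt(2)*sqrt(R) (s(R) = sqrt(2*R) = sqrt(2)*sqrt(R))
(441939 + 121204)*(s((-154 - 36)*(306 - 172)) + 234896) = (441939 + 121204)*(sqrt(2)*sqrt((-154 - 36)*(306 - 172)) + 234896) = 563143*(sqrt(2)*sqrt(-190*134) + 234896) = 563143*(sqrt(2)*sqrt(-25460) + 234896) = 563143*(sqrt(2)*(2*I*sqrt(6365)) + 234896) = 563143*(2*I*sqrt(12730) + 234896) = 563143*(234896 + 2*I*sqrt(12730)) = 132280038128 + 1126286*I*sqrt(12730)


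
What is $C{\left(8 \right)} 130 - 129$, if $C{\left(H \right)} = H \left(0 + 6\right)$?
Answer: $6111$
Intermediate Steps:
$C{\left(H \right)} = 6 H$ ($C{\left(H \right)} = H 6 = 6 H$)
$C{\left(8 \right)} 130 - 129 = 6 \cdot 8 \cdot 130 - 129 = 48 \cdot 130 - 129 = 6240 - 129 = 6111$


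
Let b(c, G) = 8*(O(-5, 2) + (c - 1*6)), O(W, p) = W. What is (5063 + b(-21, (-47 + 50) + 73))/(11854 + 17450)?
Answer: 437/2664 ≈ 0.16404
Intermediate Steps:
b(c, G) = -88 + 8*c (b(c, G) = 8*(-5 + (c - 1*6)) = 8*(-5 + (c - 6)) = 8*(-5 + (-6 + c)) = 8*(-11 + c) = -88 + 8*c)
(5063 + b(-21, (-47 + 50) + 73))/(11854 + 17450) = (5063 + (-88 + 8*(-21)))/(11854 + 17450) = (5063 + (-88 - 168))/29304 = (5063 - 256)*(1/29304) = 4807*(1/29304) = 437/2664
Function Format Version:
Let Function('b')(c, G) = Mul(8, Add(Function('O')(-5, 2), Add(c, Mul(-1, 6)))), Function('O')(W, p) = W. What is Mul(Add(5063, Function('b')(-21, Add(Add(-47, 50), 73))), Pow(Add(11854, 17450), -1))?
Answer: Rational(437, 2664) ≈ 0.16404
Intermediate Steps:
Function('b')(c, G) = Add(-88, Mul(8, c)) (Function('b')(c, G) = Mul(8, Add(-5, Add(c, Mul(-1, 6)))) = Mul(8, Add(-5, Add(c, -6))) = Mul(8, Add(-5, Add(-6, c))) = Mul(8, Add(-11, c)) = Add(-88, Mul(8, c)))
Mul(Add(5063, Function('b')(-21, Add(Add(-47, 50), 73))), Pow(Add(11854, 17450), -1)) = Mul(Add(5063, Add(-88, Mul(8, -21))), Pow(Add(11854, 17450), -1)) = Mul(Add(5063, Add(-88, -168)), Pow(29304, -1)) = Mul(Add(5063, -256), Rational(1, 29304)) = Mul(4807, Rational(1, 29304)) = Rational(437, 2664)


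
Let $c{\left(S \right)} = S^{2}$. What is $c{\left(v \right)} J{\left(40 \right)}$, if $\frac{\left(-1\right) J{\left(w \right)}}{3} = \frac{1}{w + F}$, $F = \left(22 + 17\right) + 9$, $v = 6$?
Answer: $- \frac{27}{22} \approx -1.2273$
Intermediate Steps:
$F = 48$ ($F = 39 + 9 = 48$)
$J{\left(w \right)} = - \frac{3}{48 + w}$ ($J{\left(w \right)} = - \frac{3}{w + 48} = - \frac{3}{48 + w}$)
$c{\left(v \right)} J{\left(40 \right)} = 6^{2} \left(- \frac{3}{48 + 40}\right) = 36 \left(- \frac{3}{88}\right) = - \frac{27}{22}$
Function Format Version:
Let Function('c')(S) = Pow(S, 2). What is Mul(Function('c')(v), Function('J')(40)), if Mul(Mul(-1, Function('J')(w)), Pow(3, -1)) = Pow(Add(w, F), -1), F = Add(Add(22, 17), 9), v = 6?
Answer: Rational(-27, 22) ≈ -1.2273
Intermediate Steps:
F = 48 (F = Add(39, 9) = 48)
Function('J')(w) = Mul(-3, Pow(Add(48, w), -1)) (Function('J')(w) = Mul(-3, Pow(Add(w, 48), -1)) = Mul(-3, Pow(Add(48, w), -1)))
Mul(Function('c')(v), Function('J')(40)) = Mul(Pow(6, 2), Mul(-3, Pow(Add(48, 40), -1))) = Mul(36, Mul(-3, Pow(88, -1))) = Mul(36, Mul(-3, Rational(1, 88))) = Mul(36, Rational(-3, 88)) = Rational(-27, 22)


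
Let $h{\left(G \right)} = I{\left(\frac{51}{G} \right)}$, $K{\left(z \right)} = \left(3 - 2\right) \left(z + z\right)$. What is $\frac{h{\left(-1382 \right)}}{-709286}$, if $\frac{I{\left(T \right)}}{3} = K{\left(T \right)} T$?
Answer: $- \frac{7803}{677341177132} \approx -1.152 \cdot 10^{-8}$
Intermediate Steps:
$K{\left(z \right)} = 2 z$ ($K{\left(z \right)} = 1 \cdot 2 z = 2 z$)
$I{\left(T \right)} = 6 T^{2}$ ($I{\left(T \right)} = 3 \cdot 2 T T = 3 \cdot 2 T^{2} = 6 T^{2}$)
$h{\left(G \right)} = \frac{15606}{G^{2}}$ ($h{\left(G \right)} = 6 \left(\frac{51}{G}\right)^{2} = 6 \frac{2601}{G^{2}} = \frac{15606}{G^{2}}$)
$\frac{h{\left(-1382 \right)}}{-709286} = \frac{15606 \cdot \frac{1}{1909924}}{-709286} = 15606 \cdot \frac{1}{1909924} \left(- \frac{1}{709286}\right) = \frac{7803}{954962} \left(- \frac{1}{709286}\right) = - \frac{7803}{677341177132}$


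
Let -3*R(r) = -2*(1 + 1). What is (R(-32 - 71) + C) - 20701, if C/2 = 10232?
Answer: -707/3 ≈ -235.67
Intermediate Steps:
C = 20464 (C = 2*10232 = 20464)
R(r) = 4/3 (R(r) = -(-2)*(1 + 1)/3 = -(-2)*2/3 = -⅓*(-4) = 4/3)
(R(-32 - 71) + C) - 20701 = (4/3 + 20464) - 20701 = 61396/3 - 20701 = -707/3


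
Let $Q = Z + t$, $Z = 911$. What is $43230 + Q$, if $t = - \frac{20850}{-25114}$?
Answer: $\frac{554288962}{12557} \approx 44142.0$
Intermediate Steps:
$t = \frac{10425}{12557}$ ($t = \left(-20850\right) \left(- \frac{1}{25114}\right) = \frac{10425}{12557} \approx 0.83021$)
$Q = \frac{11449852}{12557}$ ($Q = 911 + \frac{10425}{12557} = \frac{11449852}{12557} \approx 911.83$)
$43230 + Q = 43230 + \frac{11449852}{12557} = \frac{554288962}{12557}$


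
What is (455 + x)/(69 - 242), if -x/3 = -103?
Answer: -764/173 ≈ -4.4162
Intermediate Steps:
x = 309 (x = -3*(-103) = 309)
(455 + x)/(69 - 242) = (455 + 309)/(69 - 242) = 764/(-173) = 764*(-1/173) = -764/173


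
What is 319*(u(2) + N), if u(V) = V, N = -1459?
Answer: -464783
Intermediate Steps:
319*(u(2) + N) = 319*(2 - 1459) = 319*(-1457) = -464783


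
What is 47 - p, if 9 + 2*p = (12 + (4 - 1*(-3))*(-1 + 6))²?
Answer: -1053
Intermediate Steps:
p = 1100 (p = -9/2 + (12 + (4 - 1*(-3))*(-1 + 6))²/2 = -9/2 + (12 + (4 + 3)*5)²/2 = -9/2 + (12 + 7*5)²/2 = -9/2 + (12 + 35)²/2 = -9/2 + (½)*47² = -9/2 + (½)*2209 = -9/2 + 2209/2 = 1100)
47 - p = 47 - 1*1100 = 47 - 1100 = -1053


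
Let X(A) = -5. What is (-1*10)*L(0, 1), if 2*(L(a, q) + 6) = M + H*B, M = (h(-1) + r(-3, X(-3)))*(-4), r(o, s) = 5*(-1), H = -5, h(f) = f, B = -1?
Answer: -85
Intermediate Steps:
r(o, s) = -5
M = 24 (M = (-1 - 5)*(-4) = -6*(-4) = 24)
L(a, q) = 17/2 (L(a, q) = -6 + (24 - 5*(-1))/2 = -6 + (24 + 5)/2 = -6 + (1/2)*29 = -6 + 29/2 = 17/2)
(-1*10)*L(0, 1) = -1*10*(17/2) = -10*17/2 = -85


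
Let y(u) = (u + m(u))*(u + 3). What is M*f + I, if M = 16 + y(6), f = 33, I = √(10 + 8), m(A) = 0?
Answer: 2310 + 3*√2 ≈ 2314.2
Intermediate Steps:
y(u) = u*(3 + u) (y(u) = (u + 0)*(u + 3) = u*(3 + u))
I = 3*√2 (I = √18 = 3*√2 ≈ 4.2426)
M = 70 (M = 16 + 6*(3 + 6) = 16 + 6*9 = 16 + 54 = 70)
M*f + I = 70*33 + 3*√2 = 2310 + 3*√2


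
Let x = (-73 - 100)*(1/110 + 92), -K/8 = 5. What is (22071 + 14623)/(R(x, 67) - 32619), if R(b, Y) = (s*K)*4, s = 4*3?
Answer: -36694/34539 ≈ -1.0624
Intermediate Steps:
K = -40 (K = -8*5 = -40)
s = 12
x = -1750933/110 (x = -173*(1/110 + 92) = -173*10121/110 = -1750933/110 ≈ -15918.)
R(b, Y) = -1920 (R(b, Y) = (12*(-40))*4 = -480*4 = -1920)
(22071 + 14623)/(R(x, 67) - 32619) = (22071 + 14623)/(-1920 - 32619) = 36694/(-34539) = 36694*(-1/34539) = -36694/34539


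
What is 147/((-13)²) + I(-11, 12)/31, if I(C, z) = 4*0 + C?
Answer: 2698/5239 ≈ 0.51498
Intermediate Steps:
I(C, z) = C (I(C, z) = 0 + C = C)
147/((-13)²) + I(-11, 12)/31 = 147/((-13)²) - 11/31 = 147/169 - 11*1/31 = 147*(1/169) - 11/31 = 147/169 - 11/31 = 2698/5239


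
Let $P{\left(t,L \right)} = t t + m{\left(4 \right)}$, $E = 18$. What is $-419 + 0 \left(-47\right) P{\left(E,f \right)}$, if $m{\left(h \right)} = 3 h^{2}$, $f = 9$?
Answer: $-419$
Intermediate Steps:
$P{\left(t,L \right)} = 48 + t^{2}$ ($P{\left(t,L \right)} = t t + 3 \cdot 4^{2} = t^{2} + 3 \cdot 16 = t^{2} + 48 = 48 + t^{2}$)
$-419 + 0 \left(-47\right) P{\left(E,f \right)} = -419 + 0 \left(-47\right) \left(48 + 18^{2}\right) = -419 + 0 \left(48 + 324\right) = -419 + 0 \cdot 372 = -419 + 0 = -419$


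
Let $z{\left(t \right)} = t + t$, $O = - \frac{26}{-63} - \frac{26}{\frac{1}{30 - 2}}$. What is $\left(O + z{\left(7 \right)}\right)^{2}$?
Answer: $\frac{2021041936}{3969} \approx 5.0921 \cdot 10^{5}$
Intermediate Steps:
$O = - \frac{45838}{63}$ ($O = \left(-26\right) \left(- \frac{1}{63}\right) - \frac{26}{\frac{1}{28}} = \frac{26}{63} - 26 \frac{1}{\frac{1}{28}} = \frac{26}{63} - 728 = - \frac{45838}{63} \approx -727.59$)
$z{\left(t \right)} = 2 t$
$\left(O + z{\left(7 \right)}\right)^{2} = \left(- \frac{45838}{63} + 2 \cdot 7\right)^{2} = \left(- \frac{45838}{63} + 14\right)^{2} = \left(- \frac{44956}{63}\right)^{2} = \frac{2021041936}{3969}$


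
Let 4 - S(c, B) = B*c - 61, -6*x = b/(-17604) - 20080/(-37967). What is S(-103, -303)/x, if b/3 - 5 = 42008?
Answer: -41631497083584/1477278131 ≈ -28181.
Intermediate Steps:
b = 126039 (b = 15 + 3*42008 = 15 + 126024 = 126039)
x = 1477278131/1336742136 (x = -(126039/(-17604) - 20080/(-37967))/6 = -(126039*(-1/17604) - 20080*(-1/37967))/6 = -(-42013/5868 + 20080/37967)/6 = -⅙*(-1477278131/222790356) = 1477278131/1336742136 ≈ 1.1051)
S(c, B) = 65 - B*c (S(c, B) = 4 - (B*c - 61) = 4 - (-61 + B*c) = 4 + (61 - B*c) = 65 - B*c)
S(-103, -303)/x = (65 - 1*(-303)*(-103))/(1477278131/1336742136) = (65 - 31209)*(1336742136/1477278131) = -31144*1336742136/1477278131 = -41631497083584/1477278131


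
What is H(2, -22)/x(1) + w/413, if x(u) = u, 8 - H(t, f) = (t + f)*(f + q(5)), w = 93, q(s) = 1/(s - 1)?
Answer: -176258/413 ≈ -426.77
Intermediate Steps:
q(s) = 1/(-1 + s)
H(t, f) = 8 - (¼ + f)*(f + t) (H(t, f) = 8 - (t + f)*(f + 1/(-1 + 5)) = 8 - (f + t)*(f + 1/4) = 8 - (f + t)*(f + ¼) = 8 - (f + t)*(¼ + f) = 8 - (¼ + f)*(f + t))
H(2, -22)/x(1) + w/413 = (8 - 1*(-22)² - ¼*(-22) - ¼*2 - 1*(-22)*2)/1 + 93/413 = (8 - 1*484 + 11/2 - ½ + 44)*1 + 93*(1/413) = (8 - 484 + 11/2 - ½ + 44)*1 + 93/413 = -427*1 + 93/413 = -427 + 93/413 = -176258/413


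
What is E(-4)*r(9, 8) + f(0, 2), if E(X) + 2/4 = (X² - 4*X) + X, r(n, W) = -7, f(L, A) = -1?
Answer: -387/2 ≈ -193.50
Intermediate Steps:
E(X) = -½ + X² - 3*X (E(X) = -½ + ((X² - 4*X) + X) = -½ + (X² - 3*X) = -½ + X² - 3*X)
E(-4)*r(9, 8) + f(0, 2) = (-½ + (-4)² - 3*(-4))*(-7) - 1 = (-½ + 16 + 12)*(-7) - 1 = (55/2)*(-7) - 1 = -385/2 - 1 = -387/2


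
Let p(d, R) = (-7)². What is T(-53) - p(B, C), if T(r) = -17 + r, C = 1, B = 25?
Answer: -119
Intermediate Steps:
p(d, R) = 49
T(-53) - p(B, C) = (-17 - 53) - 1*49 = -70 - 49 = -119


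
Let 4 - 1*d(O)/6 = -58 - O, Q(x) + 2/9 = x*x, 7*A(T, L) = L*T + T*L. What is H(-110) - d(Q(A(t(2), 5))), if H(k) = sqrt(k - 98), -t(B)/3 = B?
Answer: -119288/147 + 4*I*sqrt(13) ≈ -811.48 + 14.422*I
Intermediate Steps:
t(B) = -3*B
A(T, L) = 2*L*T/7 (A(T, L) = (L*T + T*L)/7 = (L*T + L*T)/7 = (2*L*T)/7 = 2*L*T/7)
Q(x) = -2/9 + x**2 (Q(x) = -2/9 + x*x = -2/9 + x**2)
H(k) = sqrt(-98 + k)
d(O) = 372 + 6*O (d(O) = 24 - 6*(-58 - O) = 24 + (348 + 6*O) = 372 + 6*O)
H(-110) - d(Q(A(t(2), 5))) = sqrt(-98 - 110) - (372 + 6*(-2/9 + ((2/7)*5*(-3*2))**2)) = sqrt(-208) - (372 + 6*(-2/9 + ((2/7)*5*(-6))**2)) = 4*I*sqrt(13) - (372 + 6*(-2/9 + (-60/7)**2)) = 4*I*sqrt(13) - (372 + 6*(-2/9 + 3600/49)) = 4*I*sqrt(13) - (372 + 6*(32302/441)) = 4*I*sqrt(13) - (372 + 64604/147) = 4*I*sqrt(13) - 1*119288/147 = 4*I*sqrt(13) - 119288/147 = -119288/147 + 4*I*sqrt(13)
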